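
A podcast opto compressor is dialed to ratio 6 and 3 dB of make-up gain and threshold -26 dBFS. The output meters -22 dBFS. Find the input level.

-20 dBFS

Stripping the +3 dB make-up gives -25 dBFS at the gain stage.
The compressed level sits -25 − (-26) = 1 dB over threshold.
Before 6:1 compression the overshoot was 1 × 6 = 6 dB, so input = -26 + 6 = -20 dBFS.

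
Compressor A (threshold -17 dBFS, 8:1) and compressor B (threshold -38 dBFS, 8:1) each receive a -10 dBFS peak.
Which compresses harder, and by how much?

B, by 18.375 dB

A: 7 dB over, compressed to 0.875 dB over, so 6.125 dB of GR.
B: 28 dB over, compressed to 3.5 dB over, so 24.5 dB of GR.
B reduces 18.375 dB more.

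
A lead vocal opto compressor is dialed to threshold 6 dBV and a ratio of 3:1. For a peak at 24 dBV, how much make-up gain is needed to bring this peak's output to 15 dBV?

The peak compresses to 6 + 18/3 = 12 dBV.
To reach 15 dBV requires 15 − 12 = 3 dB of make-up.

3 dB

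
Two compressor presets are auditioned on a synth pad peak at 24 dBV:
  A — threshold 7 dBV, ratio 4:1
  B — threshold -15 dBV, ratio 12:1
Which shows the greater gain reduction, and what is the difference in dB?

A: 17 dB over, compressed to 4.25 dB over, so 12.75 dB of GR.
B: 39 dB over, compressed to 3.25 dB over, so 35.75 dB of GR.
B reduces 23 dB more.

B, by 23 dB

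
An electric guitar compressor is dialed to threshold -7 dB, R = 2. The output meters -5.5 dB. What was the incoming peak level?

-4 dB

That's 1.5 dB above the -7 dB threshold.
Before 2:1 compression the overshoot was 1.5 × 2 = 3 dB, so input = -7 + 3 = -4 dB.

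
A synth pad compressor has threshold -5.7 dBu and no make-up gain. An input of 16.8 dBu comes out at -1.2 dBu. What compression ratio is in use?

Input overshoot = 16.8 − (-5.7) = 22.5 dB; output overshoot = -1.2 − (-5.7) = 4.5 dB.
Ratio = 22.5 / 4.5 = 5.

5:1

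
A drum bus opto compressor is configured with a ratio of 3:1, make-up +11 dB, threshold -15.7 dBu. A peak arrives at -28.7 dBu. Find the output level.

-28.7 dBu is 13 dB below the -15.7 dBu threshold, so no gain reduction is applied.
Make-up gain adds 11 dB: -28.7 + 11 = -17.7 dBu.

-17.7 dBu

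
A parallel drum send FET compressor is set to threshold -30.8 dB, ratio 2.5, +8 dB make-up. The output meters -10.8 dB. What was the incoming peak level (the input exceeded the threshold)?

Remove make-up: -10.8 − 8 = -18.8 dB.
Post-compression overshoot = -18.8 − (-30.8) = 12 dB.
Undo the ratio: input overshoot = 12 × 2.5 = 30 dB, giving input = -0.8 dB.

-0.8 dB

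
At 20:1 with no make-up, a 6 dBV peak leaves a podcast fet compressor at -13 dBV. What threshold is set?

-14 dBV

Let T be the threshold. Output overshoot = (input overshoot)/R, so -13 − T = (6 − T)/20.
20·(-13 − T) = 6 − T → 19·T = -260 − 6 = -266.
T = -266/19 = -14 dBV.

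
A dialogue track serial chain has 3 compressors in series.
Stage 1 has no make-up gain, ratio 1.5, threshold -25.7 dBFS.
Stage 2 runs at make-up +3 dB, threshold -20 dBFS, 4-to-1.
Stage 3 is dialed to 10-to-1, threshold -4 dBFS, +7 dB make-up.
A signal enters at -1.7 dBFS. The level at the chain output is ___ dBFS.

Stage 1: -1.7 dBFS is 24 dB over -25.7 dBFS; at 1.5:1 that becomes 16 dB over, giving -9.7 dBFS.
Stage 2: overshoot 10.3 dB → 10.3/4 = 2.575 dB → -17.425 dBFS; +3 dB make-up → -14.425 dBFS.
Stage 3: -14.425 dBFS ≤ -4 dBFS, so stage 3 doesn't engage; make-up brings it to -7.425 dBFS.

-7.425 dBFS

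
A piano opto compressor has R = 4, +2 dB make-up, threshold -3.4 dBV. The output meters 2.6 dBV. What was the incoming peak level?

12.6 dBV

Before make-up, the level was 2.6 − 2 = 0.6 dBV.
Post-compression overshoot = 0.6 − (-3.4) = 4 dB.
Before 4:1 compression the overshoot was 4 × 4 = 16 dB, so input = -3.4 + 16 = 12.6 dBV.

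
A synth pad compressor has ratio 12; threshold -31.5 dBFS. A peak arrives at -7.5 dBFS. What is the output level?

-29.5 dBFS

Overshoot: -7.5 − (-31.5) = 24 dB.
12:1 compression reduces that to 24/12 = 2 dB over.
So the level is -31.5 + 2 = -29.5 dBFS.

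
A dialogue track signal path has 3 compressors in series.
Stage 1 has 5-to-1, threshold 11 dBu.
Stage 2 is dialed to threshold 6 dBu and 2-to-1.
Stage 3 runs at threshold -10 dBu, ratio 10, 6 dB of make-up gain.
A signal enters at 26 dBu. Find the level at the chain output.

-2 dBu

Stage 1: 26 dBu is 15 dB over 11 dBu; at 5:1 that becomes 3 dB over, giving 14 dBu.
Stage 2: 14 dBu is 8 dB over 6 dBu; at 2:1 that becomes 4 dB over, giving 10 dBu.
Stage 3: 10 dBu is 20 dB over -10 dBu; at 10:1 that becomes 2 dB over, giving -8 dBu; +6 dB make-up → -2 dBu.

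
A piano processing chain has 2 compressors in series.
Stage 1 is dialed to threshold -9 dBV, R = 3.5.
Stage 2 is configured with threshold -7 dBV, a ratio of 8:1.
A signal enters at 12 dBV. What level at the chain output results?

Stage 1: 21 dB above -9 dBV, reduced 3.5:1 to 6 dB above → -3 dBV.
Stage 2: -3 dBV is 4 dB over -7 dBV; at 8:1 that becomes 0.5 dB over, giving -6.5 dBV.

-6.5 dBV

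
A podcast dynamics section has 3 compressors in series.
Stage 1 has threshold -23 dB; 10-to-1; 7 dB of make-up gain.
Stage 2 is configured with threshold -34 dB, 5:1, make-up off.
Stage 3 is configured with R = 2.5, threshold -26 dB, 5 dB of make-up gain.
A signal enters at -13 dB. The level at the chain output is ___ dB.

Stage 1: overshoot 10 dB → 10/10 = 1 dB → -22 dB; +7 dB make-up → -15 dB.
Stage 2: -15 dB is 19 dB over -34 dB; at 5:1 that becomes 3.8 dB over, giving -30.2 dB.
Stage 3: -30.2 dB ≤ -26 dB, so stage 3 doesn't engage; make-up brings it to -25.2 dB.

-25.2 dB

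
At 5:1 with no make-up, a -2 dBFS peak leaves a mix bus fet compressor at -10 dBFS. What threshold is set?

Gain reduction = -2 − (-10) = 8 dB; output overshoot = GR / (R − 1) = 8 / 4 = 2 dB.
Threshold = output − output overshoot = -10 − 2 = -12 dBFS.

-12 dBFS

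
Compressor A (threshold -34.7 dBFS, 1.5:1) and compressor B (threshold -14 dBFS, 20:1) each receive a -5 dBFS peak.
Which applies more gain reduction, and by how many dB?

A: overshoot 29.7 dB → output overshoot 19.8 dB → GR 9.9 dB.
B: overshoot 9 dB → output overshoot 0.45 dB → GR 8.55 dB.
Difference: 1.35 dB in favour of A.

A, by 1.35 dB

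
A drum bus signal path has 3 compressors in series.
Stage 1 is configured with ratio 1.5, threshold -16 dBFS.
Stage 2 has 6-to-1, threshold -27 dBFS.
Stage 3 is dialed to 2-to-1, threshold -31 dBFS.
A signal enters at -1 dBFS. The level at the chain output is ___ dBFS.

Stage 1: overshoot 15 dB → 15/1.5 = 10 dB → -6 dBFS.
Stage 2: 21 dB above -27 dBFS, reduced 6:1 to 3.5 dB above → -23.5 dBFS.
Stage 3: -23.5 dBFS is 7.5 dB over -31 dBFS; at 2:1 that becomes 3.75 dB over, giving -27.25 dBFS.

-27.25 dBFS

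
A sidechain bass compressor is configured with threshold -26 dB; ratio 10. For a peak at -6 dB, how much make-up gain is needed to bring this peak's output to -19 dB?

The peak compresses to -26 + 20/10 = -24 dB.
To reach -19 dB requires -19 − (-24) = 5 dB of make-up.

5 dB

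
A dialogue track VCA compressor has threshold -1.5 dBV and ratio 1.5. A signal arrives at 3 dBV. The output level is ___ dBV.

1.5 dBV

The input is 4.5 dB above the -1.5 dBV threshold.
1.5:1 compression reduces that to 4.5/1.5 = 3 dB over.
That puts the output at 1.5 dBV.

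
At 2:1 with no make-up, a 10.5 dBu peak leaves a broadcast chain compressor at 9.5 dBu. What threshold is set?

Gain reduction = 10.5 − 9.5 = 1 dB; output overshoot = GR / (R − 1) = 1 / 1 = 1 dB.
Threshold = output − output overshoot = 9.5 − 1 = 8.5 dBu.

8.5 dBu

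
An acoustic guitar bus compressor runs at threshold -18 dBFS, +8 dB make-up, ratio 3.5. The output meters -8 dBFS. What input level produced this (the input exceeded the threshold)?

Before make-up, the level was -8 − 8 = -16 dBFS.
Post-compression overshoot = -16 − (-18) = 2 dB.
Undo the ratio: input overshoot = 2 × 3.5 = 7 dB, giving input = -11 dBFS.

-11 dBFS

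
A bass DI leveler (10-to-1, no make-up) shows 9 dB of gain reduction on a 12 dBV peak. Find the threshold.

Gain reduction = 12 − 3 = 9 dB; output overshoot = GR / (R − 1) = 9 / 9 = 1 dB.
Threshold = output − output overshoot = 3 − 1 = 2 dBV.

2 dBV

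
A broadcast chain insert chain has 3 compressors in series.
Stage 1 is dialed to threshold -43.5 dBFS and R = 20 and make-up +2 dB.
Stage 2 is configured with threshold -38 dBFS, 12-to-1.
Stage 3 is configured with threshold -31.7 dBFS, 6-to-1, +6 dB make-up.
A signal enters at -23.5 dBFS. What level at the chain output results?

-34.5 dBFS

Stage 1: -23.5 dBFS is 20 dB over -43.5 dBFS; at 20:1 that becomes 1 dB over, giving -42.5 dBFS; +2 dB make-up → -40.5 dBFS.
Stage 2: below threshold (-40.5 ≤ -38); passes unchanged; output -40.5 dBFS.
Stage 3: -40.5 dBFS is at or below the -31.7 dBFS threshold — no compression; make-up brings it to -34.5 dBFS.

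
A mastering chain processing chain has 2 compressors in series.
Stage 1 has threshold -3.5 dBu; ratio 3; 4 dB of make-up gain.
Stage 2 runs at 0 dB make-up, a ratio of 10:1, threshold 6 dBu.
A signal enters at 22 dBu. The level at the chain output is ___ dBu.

Stage 1: 25.5 dB above -3.5 dBu, reduced 3:1 to 8.5 dB above → 5 dBu; +4 dB make-up → 9 dBu.
Stage 2: 3 dB above 6 dBu, reduced 10:1 to 0.3 dB above → 6.3 dBu.

6.3 dBu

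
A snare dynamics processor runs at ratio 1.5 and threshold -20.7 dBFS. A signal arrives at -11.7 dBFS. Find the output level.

-14.7 dBFS

-11.7 dBFS sits 9 dB over threshold.
1.5:1 compression reduces that to 9/1.5 = 6 dB over.
Output = -20.7 + 6 = -14.7 dBFS.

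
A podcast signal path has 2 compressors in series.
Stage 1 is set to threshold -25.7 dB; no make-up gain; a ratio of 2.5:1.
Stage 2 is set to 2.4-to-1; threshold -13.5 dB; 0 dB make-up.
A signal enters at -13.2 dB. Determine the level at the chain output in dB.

Stage 1: -13.2 dB is 12.5 dB over -25.7 dB; at 2.5:1 that becomes 5 dB over, giving -20.7 dB.
Stage 2: -20.7 dB ≤ -13.5 dB, so stage 2 doesn't engage; output -20.7 dB.

-20.7 dB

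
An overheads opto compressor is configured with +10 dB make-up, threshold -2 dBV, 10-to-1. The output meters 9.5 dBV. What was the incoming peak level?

Remove make-up: 9.5 − 10 = -0.5 dBV.
The compressed level sits -0.5 − (-2) = 1.5 dB over threshold.
Before 10:1 compression the overshoot was 1.5 × 10 = 15 dB, so input = -2 + 15 = 13 dBV.

13 dBV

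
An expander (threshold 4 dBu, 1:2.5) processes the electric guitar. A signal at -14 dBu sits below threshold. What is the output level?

The input is 18 dB below the 4 dBu threshold.
A 1:2.5 expander multiplies undershoot by 2.5: 18 × 2.5 = 45 dB below threshold.
Output = 4 − 45 = -41 dBu.

-41 dBu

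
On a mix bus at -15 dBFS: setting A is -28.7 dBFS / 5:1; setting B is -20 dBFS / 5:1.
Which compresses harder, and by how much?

A: overshoot 13.7 dB → output overshoot 2.74 dB → GR 10.96 dB.
B: overshoot 5 dB → output overshoot 1 dB → GR 4 dB.
A reduces 6.96 dB more.

A, by 6.96 dB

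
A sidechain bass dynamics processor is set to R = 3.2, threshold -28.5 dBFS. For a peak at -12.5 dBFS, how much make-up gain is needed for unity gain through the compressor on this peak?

Without make-up, output = threshold + overshoot/3.2 = -28.5 + 5 = -23.5 dBFS.
Gap to target: 11 dB.

11 dB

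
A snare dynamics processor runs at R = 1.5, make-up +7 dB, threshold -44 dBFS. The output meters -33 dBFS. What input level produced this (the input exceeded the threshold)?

-38 dBFS

Stripping the +7 dB make-up gives -40 dBFS at the gain stage.
Post-compression overshoot = -40 − (-44) = 4 dB.
Input overshoot = R × output overshoot = 6 dB → input = -44 + 6 = -38 dBFS.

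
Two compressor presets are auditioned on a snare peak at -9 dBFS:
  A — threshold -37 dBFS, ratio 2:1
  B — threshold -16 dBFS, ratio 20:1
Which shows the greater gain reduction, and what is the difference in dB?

A, by 7.35 dB

A: 28 dB over, compressed to 14 dB over, so 14 dB of GR.
B: 7 dB over, compressed to 0.35 dB over, so 6.65 dB of GR.
Difference: 7.35 dB in favour of A.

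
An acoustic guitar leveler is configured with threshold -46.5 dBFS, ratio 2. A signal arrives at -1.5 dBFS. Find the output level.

-1.5 dBFS sits 45 dB over threshold.
2:1 compression reduces that to 45/2 = 22.5 dB over.
That puts the output at -24 dBFS.

-24 dBFS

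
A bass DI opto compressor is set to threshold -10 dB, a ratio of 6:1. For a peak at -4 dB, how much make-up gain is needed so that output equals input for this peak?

Overshoot 6 dB → 6/6 = 1 dB after compression, so the compressed level is -10 + 1 = -9 dB.
Make-up = target − compressed = -4 − (-9) = 5 dB.

5 dB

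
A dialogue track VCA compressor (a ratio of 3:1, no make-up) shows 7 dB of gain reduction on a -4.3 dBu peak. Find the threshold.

Let T be the threshold. Output overshoot = (input overshoot)/R, so -11.3 − T = (-4.3 − T)/3.
3·(-11.3 − T) = -4.3 − T → 2·T = -33.9 − (-4.3) = -29.6.
T = -29.6/2 = -14.8 dBu.

-14.8 dBu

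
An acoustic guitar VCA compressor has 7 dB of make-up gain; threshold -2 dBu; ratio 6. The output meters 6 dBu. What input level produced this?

Stripping the +7 dB make-up gives -1 dBu at the gain stage.
Post-compression overshoot = -1 − (-2) = 1 dB.
Undo the ratio: input overshoot = 1 × 6 = 6 dB, giving input = 4 dBu.

4 dBu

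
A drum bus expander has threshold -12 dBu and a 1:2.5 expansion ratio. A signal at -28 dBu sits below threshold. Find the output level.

The input is 16 dB below the -12 dBu threshold.
A 1:2.5 expander multiplies undershoot by 2.5: 16 × 2.5 = 40 dB below threshold.
Output = -12 − 40 = -52 dBu.

-52 dBu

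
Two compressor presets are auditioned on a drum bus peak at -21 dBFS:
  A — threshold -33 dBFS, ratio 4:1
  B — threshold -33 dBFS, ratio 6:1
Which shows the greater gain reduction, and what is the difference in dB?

A: overshoot 12 dB → output overshoot 3 dB → GR 9 dB.
B: overshoot 12 dB → output overshoot 2 dB → GR 10 dB.
B applies 1 dB more gain reduction.

B, by 1 dB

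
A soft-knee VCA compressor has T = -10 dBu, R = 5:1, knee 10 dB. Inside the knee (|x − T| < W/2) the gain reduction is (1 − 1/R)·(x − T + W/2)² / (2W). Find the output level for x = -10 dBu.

x − T + W/2 = -10 − (-10) + 5 = 5.
GR = (1 − 1/5) × 5² / 20 = 0.8 × 25 / 20 = 1 dB.
Output = -10 − 1 = -11 dBu.

-11 dBu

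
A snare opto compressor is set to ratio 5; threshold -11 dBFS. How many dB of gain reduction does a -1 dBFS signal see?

8 dB

The signal is 10 dB above threshold.
At 5:1, output sits 10/5 = 2 dB above threshold.
Gain reduction = 10 − 2 = 8 dB.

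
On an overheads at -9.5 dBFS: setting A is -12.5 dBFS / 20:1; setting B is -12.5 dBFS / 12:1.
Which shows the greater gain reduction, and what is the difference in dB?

A: GR = 3 − 3/20 = 2.85 dB.
B: GR = 3 − 3/12 = 2.75 dB.
Difference: 0.1 dB in favour of A.

A, by 0.1 dB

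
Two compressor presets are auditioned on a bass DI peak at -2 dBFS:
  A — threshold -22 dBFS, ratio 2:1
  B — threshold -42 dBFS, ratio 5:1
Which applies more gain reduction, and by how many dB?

A: 20 dB over, compressed to 10 dB over, so 10 dB of GR.
B: 40 dB over, compressed to 8 dB over, so 32 dB of GR.
Difference: 22 dB in favour of B.

B, by 22 dB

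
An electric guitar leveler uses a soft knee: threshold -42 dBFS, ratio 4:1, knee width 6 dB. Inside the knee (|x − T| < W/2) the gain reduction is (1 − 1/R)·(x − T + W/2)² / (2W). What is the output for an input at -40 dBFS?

-41.5625 dBFS

x − T + W/2 = -40 − (-42) + 3 = 5.
GR = (1 − 1/4) × 5² / 12 = 0.75 × 25 / 12 = 1.5625 dB.
Output = -40 − 1.5625 = -41.5625 dBFS.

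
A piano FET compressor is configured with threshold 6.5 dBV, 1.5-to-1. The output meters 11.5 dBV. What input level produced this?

The compressed level sits 11.5 − 6.5 = 5 dB over threshold.
Input overshoot = R × output overshoot = 7.5 dB → input = 6.5 + 7.5 = 14 dBV.

14 dBV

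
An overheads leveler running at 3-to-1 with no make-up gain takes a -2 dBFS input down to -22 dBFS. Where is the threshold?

Input is 30 dB above T (since output overshoot × R = input overshoot: (-22 − T)·3 = -2 − T gives T = -32 dBFS).
Check: -32 + (-2 − (-32))/3 = -32 + 10 = -22 dBFS. ✓

-32 dBFS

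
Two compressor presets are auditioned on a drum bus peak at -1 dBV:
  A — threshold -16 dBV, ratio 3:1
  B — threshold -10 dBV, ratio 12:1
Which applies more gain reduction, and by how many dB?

A, by 1.75 dB

A: GR = 15 − 15/3 = 10 dB.
B: GR = 9 − 9/12 = 8.25 dB.
A reduces 1.75 dB more.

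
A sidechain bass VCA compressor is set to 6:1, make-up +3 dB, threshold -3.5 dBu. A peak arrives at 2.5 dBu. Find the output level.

0.5 dBu

2.5 dBu sits 6 dB over threshold.
The 6 dB excess becomes 1 dB after 6:1 reduction.
That puts the output at -2.5 dBu; make-up adds 3 dB, giving 0.5 dBu.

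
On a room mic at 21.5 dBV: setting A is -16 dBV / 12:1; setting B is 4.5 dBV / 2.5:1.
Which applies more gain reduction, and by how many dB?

A, by 24.175 dB

A: overshoot 37.5 dB → output overshoot 3.125 dB → GR 34.375 dB.
B: overshoot 17 dB → output overshoot 6.8 dB → GR 10.2 dB.
Difference: 24.175 dB in favour of A.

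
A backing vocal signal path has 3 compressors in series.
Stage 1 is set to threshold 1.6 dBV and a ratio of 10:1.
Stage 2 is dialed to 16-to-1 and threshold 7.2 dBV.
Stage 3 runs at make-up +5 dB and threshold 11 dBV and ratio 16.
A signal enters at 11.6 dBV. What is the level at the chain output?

7.6 dBV

Stage 1: 11.6 dBV is 10 dB over 1.6 dBV; at 10:1 that becomes 1 dB over, giving 2.6 dBV.
Stage 2: 2.6 dBV ≤ 7.2 dBV, so stage 2 doesn't engage; output 2.6 dBV.
Stage 3: 2.6 dBV is at or below the 11 dBV threshold — no compression; make-up brings it to 7.6 dBV.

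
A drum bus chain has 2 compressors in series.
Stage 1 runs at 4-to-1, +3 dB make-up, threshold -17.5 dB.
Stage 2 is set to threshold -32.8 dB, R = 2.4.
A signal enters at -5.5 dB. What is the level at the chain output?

-23.925 dB

Stage 1: overshoot 12 dB → 12/4 = 3 dB → -14.5 dB; +3 dB make-up → -11.5 dB.
Stage 2: -11.5 dB is 21.3 dB over -32.8 dB; at 2.4:1 that becomes 8.875 dB over, giving -23.925 dB.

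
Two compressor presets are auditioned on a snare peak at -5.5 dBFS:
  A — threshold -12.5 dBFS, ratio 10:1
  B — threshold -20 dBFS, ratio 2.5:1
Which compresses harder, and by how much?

B, by 2.4 dB

A: 7 dB over, compressed to 0.7 dB over, so 6.3 dB of GR.
B: 14.5 dB over, compressed to 5.8 dB over, so 8.7 dB of GR.
B applies 2.4 dB more gain reduction.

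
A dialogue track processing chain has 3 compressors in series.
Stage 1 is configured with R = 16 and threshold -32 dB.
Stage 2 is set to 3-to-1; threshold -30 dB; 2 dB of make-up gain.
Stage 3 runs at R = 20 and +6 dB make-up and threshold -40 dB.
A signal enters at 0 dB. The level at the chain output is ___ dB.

-33.4 dB

Stage 1: 0 dB is 32 dB over -32 dB; at 16:1 that becomes 2 dB over, giving -30 dB.
Stage 2: -30 dB ≤ -30 dB, so stage 2 doesn't engage; make-up brings it to -28 dB.
Stage 3: -28 dB is 12 dB over -40 dB; at 20:1 that becomes 0.6 dB over, giving -39.4 dB; +6 dB make-up → -33.4 dB.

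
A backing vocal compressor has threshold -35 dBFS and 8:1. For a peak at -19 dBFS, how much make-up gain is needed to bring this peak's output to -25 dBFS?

The peak compresses to -35 + 16/8 = -33 dBFS.
To reach -25 dBFS requires -25 − (-33) = 8 dB of make-up.

8 dB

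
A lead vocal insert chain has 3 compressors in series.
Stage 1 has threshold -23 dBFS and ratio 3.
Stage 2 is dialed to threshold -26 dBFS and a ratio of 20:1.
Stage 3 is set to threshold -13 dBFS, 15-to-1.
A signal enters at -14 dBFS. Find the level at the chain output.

-25.7 dBFS

Stage 1: 9 dB above -23 dBFS, reduced 3:1 to 3 dB above → -20 dBFS.
Stage 2: overshoot 6 dB → 6/20 = 0.3 dB → -25.7 dBFS.
Stage 3: -25.7 dBFS ≤ -13 dBFS, so stage 3 doesn't engage; output -25.7 dBFS.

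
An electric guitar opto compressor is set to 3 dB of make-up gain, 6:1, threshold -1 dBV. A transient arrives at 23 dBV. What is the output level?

6 dBV

23 dBV sits 24 dB over threshold.
The 24 dB excess becomes 4 dB after 6:1 reduction.
That puts the output at 3 dBV; make-up adds 3 dB, giving 6 dBV.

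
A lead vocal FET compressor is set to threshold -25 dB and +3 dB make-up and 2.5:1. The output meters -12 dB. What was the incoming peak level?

Before make-up, the level was -12 − 3 = -15 dB.
The compressed level sits -15 − (-25) = 10 dB over threshold.
Input overshoot = R × output overshoot = 25 dB → input = -25 + 25 = 0 dB.

0 dB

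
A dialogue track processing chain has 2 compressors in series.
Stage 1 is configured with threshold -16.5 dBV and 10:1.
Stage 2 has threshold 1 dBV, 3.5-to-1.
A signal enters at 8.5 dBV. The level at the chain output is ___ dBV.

Stage 1: 25 dB above -16.5 dBV, reduced 10:1 to 2.5 dB above → -14 dBV.
Stage 2: -14 dBV ≤ 1 dBV, so stage 2 doesn't engage; output -14 dBV.

-14 dBV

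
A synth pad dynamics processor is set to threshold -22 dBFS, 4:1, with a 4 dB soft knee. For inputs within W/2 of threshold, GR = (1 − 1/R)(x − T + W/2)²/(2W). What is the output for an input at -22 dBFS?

x − T + W/2 = -22 − (-22) + 2 = 2.
GR = (1 − 1/4) × 2² / 8 = 0.75 × 4 / 8 = 0.375 dB.
Output = -22 − 0.375 = -22.375 dBFS.

-22.375 dBFS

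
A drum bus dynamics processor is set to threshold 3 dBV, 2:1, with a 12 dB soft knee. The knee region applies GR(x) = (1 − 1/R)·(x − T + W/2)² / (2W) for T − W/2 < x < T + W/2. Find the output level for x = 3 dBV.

x − T + W/2 = 3 − 3 + 6 = 6.
GR = (1 − 1/2) × 6² / 24 = 0.5 × 36 / 24 = 0.75 dB.
Output = 3 − 0.75 = 2.25 dBV.

2.25 dBV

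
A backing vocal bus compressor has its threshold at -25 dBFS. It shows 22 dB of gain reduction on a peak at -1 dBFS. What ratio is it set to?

Input overshoot = -1 − (-25) = 24 dB.
Output overshoot = 24 − 22 = 2 dB.
Ratio = input overshoot / output overshoot = 24 / 2 = 12.

12:1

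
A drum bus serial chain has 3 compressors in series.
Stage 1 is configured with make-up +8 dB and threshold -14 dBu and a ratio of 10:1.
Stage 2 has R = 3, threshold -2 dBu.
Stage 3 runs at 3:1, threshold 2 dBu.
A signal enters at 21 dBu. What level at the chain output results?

Stage 1: 21 dBu is 35 dB over -14 dBu; at 10:1 that becomes 3.5 dB over, giving -10.5 dBu; +8 dB make-up → -2.5 dBu.
Stage 2: -2.5 dBu is at or below the -2 dBu threshold — no compression; output -2.5 dBu.
Stage 3: -2.5 dBu ≤ 2 dBu, so stage 3 doesn't engage; output -2.5 dBu.

-2.5 dBu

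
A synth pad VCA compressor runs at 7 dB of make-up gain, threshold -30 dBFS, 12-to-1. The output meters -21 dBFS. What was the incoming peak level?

-6 dBFS

Stripping the +7 dB make-up gives -28 dBFS at the gain stage.
Post-compression overshoot = -28 − (-30) = 2 dB.
Undo the ratio: input overshoot = 2 × 12 = 24 dB, giving input = -6 dBFS.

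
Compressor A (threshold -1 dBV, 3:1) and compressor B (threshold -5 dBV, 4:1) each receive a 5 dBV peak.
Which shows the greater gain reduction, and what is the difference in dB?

B, by 3.5 dB

A: overshoot 6 dB → output overshoot 2 dB → GR 4 dB.
B: overshoot 10 dB → output overshoot 2.5 dB → GR 7.5 dB.
Difference: 3.5 dB in favour of B.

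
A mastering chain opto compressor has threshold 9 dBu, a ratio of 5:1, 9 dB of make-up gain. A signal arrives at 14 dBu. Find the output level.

14 dBu sits 5 dB over threshold.
At 5:1 the overshoot is divided by 5, leaving 1 dB above threshold.
That puts the output at 10 dBu; make-up adds 9 dB, giving 19 dBu.

19 dBu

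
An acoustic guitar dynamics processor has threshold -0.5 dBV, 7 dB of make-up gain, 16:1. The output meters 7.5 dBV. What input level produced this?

15.5 dBV

Remove make-up: 7.5 − 7 = 0.5 dBV.
The compressed level sits 0.5 − (-0.5) = 1 dB over threshold.
Input overshoot = R × output overshoot = 16 dB → input = -0.5 + 16 = 15.5 dBV.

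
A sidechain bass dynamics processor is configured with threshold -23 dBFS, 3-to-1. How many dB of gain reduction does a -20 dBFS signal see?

-20 dBFS exceeds the threshold by 3 dB.
After 3:1 compression the overshoot becomes 3/3 = 1 dB.
Gain reduction = 3 − 1 = 2 dB.

2 dB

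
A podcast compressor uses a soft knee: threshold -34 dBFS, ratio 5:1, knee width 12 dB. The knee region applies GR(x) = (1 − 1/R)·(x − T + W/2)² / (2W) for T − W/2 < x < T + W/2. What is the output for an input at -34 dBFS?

x − T + W/2 = -34 − (-34) + 6 = 6.
GR = (1 − 1/5) × 6² / 24 = 0.8 × 36 / 24 = 1.2 dB.
Output = -34 − 1.2 = -35.2 dBFS.

-35.2 dBFS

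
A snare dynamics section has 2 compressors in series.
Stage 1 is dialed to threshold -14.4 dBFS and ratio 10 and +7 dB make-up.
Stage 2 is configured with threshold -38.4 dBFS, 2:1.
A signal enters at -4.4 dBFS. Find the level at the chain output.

Stage 1: 10 dB above -14.4 dBFS, reduced 10:1 to 1 dB above → -13.4 dBFS; +7 dB make-up → -6.4 dBFS.
Stage 2: 32 dB above -38.4 dBFS, reduced 2:1 to 16 dB above → -22.4 dBFS.

-22.4 dBFS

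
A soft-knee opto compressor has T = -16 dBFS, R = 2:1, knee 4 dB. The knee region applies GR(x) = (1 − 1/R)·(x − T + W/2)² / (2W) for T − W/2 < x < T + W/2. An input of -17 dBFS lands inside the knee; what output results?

-17.0625 dBFS

x − T + W/2 = -17 − (-16) + 2 = 1.
GR = (1 − 1/2) × 1² / 8 = 0.5 × 1 / 8 = 0.0625 dB.
Output = -17 − 0.0625 = -17.0625 dBFS.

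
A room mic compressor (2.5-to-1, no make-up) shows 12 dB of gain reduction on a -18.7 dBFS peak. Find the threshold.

-38.7 dBFS

Input is 20 dB above T (since output overshoot × R = input overshoot: (-30.7 − T)·2.5 = -18.7 − T gives T = -38.7 dBFS).
Check: -38.7 + (-18.7 − (-38.7))/2.5 = -38.7 + 8 = -30.7 dBFS. ✓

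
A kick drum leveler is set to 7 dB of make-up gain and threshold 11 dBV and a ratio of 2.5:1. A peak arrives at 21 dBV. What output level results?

Overshoot: 21 − 11 = 10 dB.
At 2.5:1 the overshoot is divided by 2.5, leaving 4 dB above threshold.
That puts the output at 15 dBV; make-up adds 7 dB, giving 22 dBV.

22 dBV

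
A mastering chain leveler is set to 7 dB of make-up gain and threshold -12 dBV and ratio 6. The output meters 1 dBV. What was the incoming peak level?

24 dBV

Before make-up, the level was 1 − 7 = -6 dBV.
The compressed level sits -6 − (-12) = 6 dB over threshold.
Input overshoot = R × output overshoot = 36 dB → input = -12 + 36 = 24 dBV.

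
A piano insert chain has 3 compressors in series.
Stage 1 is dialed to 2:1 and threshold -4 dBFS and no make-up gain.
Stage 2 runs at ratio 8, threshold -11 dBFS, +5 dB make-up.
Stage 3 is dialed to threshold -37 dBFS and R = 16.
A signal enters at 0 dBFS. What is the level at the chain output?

Stage 1: overshoot 4 dB → 4/2 = 2 dB → -2 dBFS.
Stage 2: overshoot 9 dB → 9/8 = 1.125 dB → -9.875 dBFS; +5 dB make-up → -4.875 dBFS.
Stage 3: overshoot 32.125 dB → 32.125/16 = 2.007812 dB → -34.992188 dBFS.

-34.992188 dBFS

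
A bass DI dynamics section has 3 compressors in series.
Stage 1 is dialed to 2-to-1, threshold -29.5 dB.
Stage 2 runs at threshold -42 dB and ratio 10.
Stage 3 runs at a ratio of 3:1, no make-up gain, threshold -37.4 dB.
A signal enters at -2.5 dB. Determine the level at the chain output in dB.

Stage 1: 27 dB above -29.5 dB, reduced 2:1 to 13.5 dB above → -16 dB.
Stage 2: overshoot 26 dB → 26/10 = 2.6 dB → -39.4 dB.
Stage 3: -39.4 dB ≤ -37.4 dB, so stage 3 doesn't engage; output -39.4 dB.

-39.4 dB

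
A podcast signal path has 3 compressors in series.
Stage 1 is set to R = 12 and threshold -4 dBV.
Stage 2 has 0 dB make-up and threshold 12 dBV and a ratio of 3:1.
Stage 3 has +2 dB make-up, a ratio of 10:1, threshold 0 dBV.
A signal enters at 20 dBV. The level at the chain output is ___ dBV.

Stage 1: 20 dBV is 24 dB over -4 dBV; at 12:1 that becomes 2 dB over, giving -2 dBV.
Stage 2: -2 dBV ≤ 12 dBV, so stage 2 doesn't engage; output -2 dBV.
Stage 3: -2 dBV ≤ 0 dBV, so stage 3 doesn't engage; make-up brings it to 0 dBV.

0 dBV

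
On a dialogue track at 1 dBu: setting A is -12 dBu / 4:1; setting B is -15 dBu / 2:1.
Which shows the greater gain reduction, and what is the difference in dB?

A: 13 dB over, compressed to 3.25 dB over, so 9.75 dB of GR.
B: 16 dB over, compressed to 8 dB over, so 8 dB of GR.
A applies 1.75 dB more gain reduction.

A, by 1.75 dB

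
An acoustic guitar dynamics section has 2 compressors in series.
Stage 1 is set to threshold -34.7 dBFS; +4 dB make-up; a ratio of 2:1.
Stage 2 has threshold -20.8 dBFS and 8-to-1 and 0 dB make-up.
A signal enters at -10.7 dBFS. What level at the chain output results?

-20.5375 dBFS

Stage 1: -10.7 dBFS is 24 dB over -34.7 dBFS; at 2:1 that becomes 12 dB over, giving -22.7 dBFS; +4 dB make-up → -18.7 dBFS.
Stage 2: -18.7 dBFS is 2.1 dB over -20.8 dBFS; at 8:1 that becomes 0.2625 dB over, giving -20.5375 dBFS.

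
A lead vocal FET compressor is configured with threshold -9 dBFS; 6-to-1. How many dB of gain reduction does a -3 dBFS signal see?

-3 dBFS exceeds the threshold by 6 dB.
A 6:1 ratio leaves 1 dB of that excess.
Gain reduction = 6 − 1 = 5 dB.

5 dB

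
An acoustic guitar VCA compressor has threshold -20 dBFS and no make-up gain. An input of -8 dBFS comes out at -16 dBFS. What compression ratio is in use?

Input overshoot = -8 − (-20) = 12 dB; output overshoot = -16 − (-20) = 4 dB.
Ratio = 12 / 4 = 3.

3:1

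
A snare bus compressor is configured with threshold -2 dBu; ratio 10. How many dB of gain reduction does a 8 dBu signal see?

9 dB

Overshoot = 8 − (-2) = 10 dB.
After 10:1 compression the overshoot becomes 10/10 = 1 dB.
So the signal is attenuated by 10 − 1 = 9 dB.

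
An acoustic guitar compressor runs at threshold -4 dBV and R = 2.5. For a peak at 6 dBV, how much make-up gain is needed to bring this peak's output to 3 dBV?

The peak compresses to -4 + 10/2.5 = 0 dBV.
To reach 3 dBV requires 3 − 0 = 3 dB of make-up.

3 dB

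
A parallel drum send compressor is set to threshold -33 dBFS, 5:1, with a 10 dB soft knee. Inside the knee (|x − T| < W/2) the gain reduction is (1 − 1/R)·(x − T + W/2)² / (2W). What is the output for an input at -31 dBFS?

-32.96 dBFS

x − T + W/2 = -31 − (-33) + 5 = 7.
GR = (1 − 1/5) × 7² / 20 = 0.8 × 49 / 20 = 1.96 dB.
Output = -31 − 1.96 = -32.96 dBFS.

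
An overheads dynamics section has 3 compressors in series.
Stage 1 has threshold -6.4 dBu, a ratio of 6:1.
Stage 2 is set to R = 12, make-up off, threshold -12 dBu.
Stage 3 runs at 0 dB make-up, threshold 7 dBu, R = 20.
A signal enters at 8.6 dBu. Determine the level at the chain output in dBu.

Stage 1: 8.6 dBu is 15 dB over -6.4 dBu; at 6:1 that becomes 2.5 dB over, giving -3.9 dBu.
Stage 2: -3.9 dBu is 8.1 dB over -12 dBu; at 12:1 that becomes 0.675 dB over, giving -11.325 dBu.
Stage 3: below threshold (-11.325 ≤ 7); passes unchanged; output -11.325 dBu.

-11.325 dBu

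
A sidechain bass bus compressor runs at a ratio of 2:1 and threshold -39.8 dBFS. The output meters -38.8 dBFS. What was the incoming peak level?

That's 1 dB above the -39.8 dBFS threshold.
Before 2:1 compression the overshoot was 1 × 2 = 2 dB, so input = -39.8 + 2 = -37.8 dBFS.

-37.8 dBFS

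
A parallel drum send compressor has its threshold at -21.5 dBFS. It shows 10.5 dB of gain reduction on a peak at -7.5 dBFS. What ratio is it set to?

Input overshoot = -7.5 − (-21.5) = 14 dB.
Output overshoot = 14 − 10.5 = 3.5 dB.
Ratio = input overshoot / output overshoot = 14 / 3.5 = 4.

4:1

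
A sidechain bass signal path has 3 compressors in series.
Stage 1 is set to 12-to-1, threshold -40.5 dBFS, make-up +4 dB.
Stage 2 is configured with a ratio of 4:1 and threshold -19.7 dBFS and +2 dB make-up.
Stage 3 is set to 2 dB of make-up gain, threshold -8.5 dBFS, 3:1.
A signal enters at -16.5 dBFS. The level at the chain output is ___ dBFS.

-30.5 dBFS

Stage 1: -16.5 dBFS is 24 dB over -40.5 dBFS; at 12:1 that becomes 2 dB over, giving -38.5 dBFS; +4 dB make-up → -34.5 dBFS.
Stage 2: -34.5 dBFS ≤ -19.7 dBFS, so stage 2 doesn't engage; make-up brings it to -32.5 dBFS.
Stage 3: -32.5 dBFS ≤ -8.5 dBFS, so stage 3 doesn't engage; make-up brings it to -30.5 dBFS.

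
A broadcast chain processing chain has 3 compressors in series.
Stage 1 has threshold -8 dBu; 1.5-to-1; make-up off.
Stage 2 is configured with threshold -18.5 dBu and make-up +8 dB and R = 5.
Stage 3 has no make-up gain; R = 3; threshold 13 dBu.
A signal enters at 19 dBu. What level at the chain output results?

-4.8 dBu

Stage 1: 19 dBu is 27 dB over -8 dBu; at 1.5:1 that becomes 18 dB over, giving 10 dBu.
Stage 2: overshoot 28.5 dB → 28.5/5 = 5.7 dB → -12.8 dBu; +8 dB make-up → -4.8 dBu.
Stage 3: below threshold (-4.8 ≤ 13); passes unchanged; output -4.8 dBu.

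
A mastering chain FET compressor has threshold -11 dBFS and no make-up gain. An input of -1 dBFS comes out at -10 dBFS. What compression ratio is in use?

Input overshoot = -1 − (-11) = 10 dB; output overshoot = -10 − (-11) = 1 dB.
Ratio = 10 / 1 = 10.

10:1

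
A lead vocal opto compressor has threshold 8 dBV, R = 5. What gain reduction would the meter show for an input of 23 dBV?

Overshoot = 23 − 8 = 15 dB.
A 5:1 ratio leaves 3 dB of that excess.
GR = overshoot in − overshoot out = 15 − 3 = 12 dB.

12 dB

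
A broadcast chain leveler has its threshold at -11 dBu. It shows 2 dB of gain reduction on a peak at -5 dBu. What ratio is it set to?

1.5:1

Input overshoot = -5 − (-11) = 6 dB.
Output overshoot = 6 − 2 = 4 dB.
Ratio = input overshoot / output overshoot = 6 / 4 = 1.5.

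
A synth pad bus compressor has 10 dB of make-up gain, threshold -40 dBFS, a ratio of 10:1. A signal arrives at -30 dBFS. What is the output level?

-29 dBFS

The input is 10 dB above the -40 dBFS threshold.
10:1 compression reduces that to 10/10 = 1 dB over.
That puts the output at -39 dBFS; make-up adds 10 dB, giving -29 dBFS.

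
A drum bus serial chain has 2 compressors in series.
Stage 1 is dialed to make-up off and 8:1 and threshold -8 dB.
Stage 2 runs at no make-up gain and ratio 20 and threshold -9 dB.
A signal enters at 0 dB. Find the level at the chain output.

Stage 1: 8 dB above -8 dB, reduced 8:1 to 1 dB above → -7 dB.
Stage 2: -7 dB is 2 dB over -9 dB; at 20:1 that becomes 0.1 dB over, giving -8.9 dB.

-8.9 dB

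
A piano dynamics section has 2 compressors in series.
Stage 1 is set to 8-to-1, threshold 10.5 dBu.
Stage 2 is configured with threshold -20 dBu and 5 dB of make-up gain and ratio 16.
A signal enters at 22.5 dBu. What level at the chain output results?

Stage 1: 12 dB above 10.5 dBu, reduced 8:1 to 1.5 dB above → 12 dBu.
Stage 2: 32 dB above -20 dBu, reduced 16:1 to 2 dB above → -18 dBu; +5 dB make-up → -13 dBu.

-13 dBu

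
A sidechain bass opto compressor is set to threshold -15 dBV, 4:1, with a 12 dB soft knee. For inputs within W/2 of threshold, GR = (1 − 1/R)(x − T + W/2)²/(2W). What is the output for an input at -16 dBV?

-16.78125 dBV

x − T + W/2 = -16 − (-15) + 6 = 5.
GR = (1 − 1/4) × 5² / 24 = 0.75 × 25 / 24 = 0.78125 dB.
Output = -16 − 0.78125 = -16.78125 dBV.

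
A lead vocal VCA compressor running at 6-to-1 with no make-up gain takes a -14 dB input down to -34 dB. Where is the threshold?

-38 dB

Gain reduction = -14 − (-34) = 20 dB; output overshoot = GR / (R − 1) = 20 / 5 = 4 dB.
Threshold = output − output overshoot = -34 − 4 = -38 dB.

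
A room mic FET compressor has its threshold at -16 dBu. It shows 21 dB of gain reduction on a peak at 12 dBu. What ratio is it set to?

4:1

Input overshoot = 12 − (-16) = 28 dB.
Output overshoot = 28 − 21 = 7 dB.
Ratio = input overshoot / output overshoot = 28 / 7 = 4.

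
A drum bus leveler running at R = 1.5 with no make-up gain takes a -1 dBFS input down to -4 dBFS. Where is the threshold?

Gain reduction = -1 − (-4) = 3 dB; output overshoot = GR / (R − 1) = 3 / 0.5 = 6 dB.
Threshold = output − output overshoot = -4 − 6 = -10 dBFS.

-10 dBFS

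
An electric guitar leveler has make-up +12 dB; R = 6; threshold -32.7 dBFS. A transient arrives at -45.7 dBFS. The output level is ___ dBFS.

-33.7 dBFS

-45.7 dBFS is 13 dB below the -32.7 dBFS threshold, so no gain reduction is applied.
Make-up gain adds 12 dB: -45.7 + 12 = -33.7 dBFS.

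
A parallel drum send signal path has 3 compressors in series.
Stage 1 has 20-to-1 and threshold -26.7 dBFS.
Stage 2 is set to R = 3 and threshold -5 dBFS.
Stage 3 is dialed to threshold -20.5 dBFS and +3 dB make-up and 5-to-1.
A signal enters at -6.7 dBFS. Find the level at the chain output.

Stage 1: 20 dB above -26.7 dBFS, reduced 20:1 to 1 dB above → -25.7 dBFS.
Stage 2: -25.7 dBFS is at or below the -5 dBFS threshold — no compression; output -25.7 dBFS.
Stage 3: -25.7 dBFS ≤ -20.5 dBFS, so stage 3 doesn't engage; make-up brings it to -22.7 dBFS.

-22.7 dBFS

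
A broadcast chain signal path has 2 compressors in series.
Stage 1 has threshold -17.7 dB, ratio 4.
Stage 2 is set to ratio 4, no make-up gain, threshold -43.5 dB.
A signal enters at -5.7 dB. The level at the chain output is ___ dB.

-36.3 dB

Stage 1: overshoot 12 dB → 12/4 = 3 dB → -14.7 dB.
Stage 2: 28.8 dB above -43.5 dB, reduced 4:1 to 7.2 dB above → -36.3 dB.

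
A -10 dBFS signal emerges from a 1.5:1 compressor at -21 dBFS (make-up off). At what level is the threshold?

Gain reduction = -10 − (-21) = 11 dB; output overshoot = GR / (R − 1) = 11 / 0.5 = 22 dB.
Threshold = output − output overshoot = -21 − 22 = -43 dBFS.

-43 dBFS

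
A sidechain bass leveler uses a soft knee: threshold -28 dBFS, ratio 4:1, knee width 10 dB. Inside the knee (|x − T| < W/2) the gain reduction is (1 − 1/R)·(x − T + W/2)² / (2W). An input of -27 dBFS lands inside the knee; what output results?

x − T + W/2 = -27 − (-28) + 5 = 6.
GR = (1 − 1/4) × 6² / 20 = 0.75 × 36 / 20 = 1.35 dB.
Output = -27 − 1.35 = -28.35 dBFS.

-28.35 dBFS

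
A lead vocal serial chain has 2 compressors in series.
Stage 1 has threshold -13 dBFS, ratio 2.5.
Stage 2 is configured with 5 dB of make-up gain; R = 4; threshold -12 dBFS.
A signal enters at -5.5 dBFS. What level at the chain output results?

-6.5 dBFS

Stage 1: 7.5 dB above -13 dBFS, reduced 2.5:1 to 3 dB above → -10 dBFS.
Stage 2: -10 dBFS is 2 dB over -12 dBFS; at 4:1 that becomes 0.5 dB over, giving -11.5 dBFS; +5 dB make-up → -6.5 dBFS.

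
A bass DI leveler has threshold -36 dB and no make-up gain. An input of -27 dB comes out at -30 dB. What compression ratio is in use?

Input overshoot = -27 − (-36) = 9 dB; output overshoot = -30 − (-36) = 6 dB.
Ratio = 9 / 6 = 1.5.

1.5:1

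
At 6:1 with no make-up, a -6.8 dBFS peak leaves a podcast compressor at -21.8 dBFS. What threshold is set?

-24.8 dBFS

Input is 18 dB above T (since output overshoot × R = input overshoot: (-21.8 − T)·6 = -6.8 − T gives T = -24.8 dBFS).
Check: -24.8 + (-6.8 − (-24.8))/6 = -24.8 + 3 = -21.8 dBFS. ✓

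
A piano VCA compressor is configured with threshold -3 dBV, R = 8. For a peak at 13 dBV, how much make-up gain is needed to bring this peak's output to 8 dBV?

Without make-up, output = threshold + overshoot/8 = -3 + 2 = -1 dBV.
Gap to target: 9 dB.

9 dB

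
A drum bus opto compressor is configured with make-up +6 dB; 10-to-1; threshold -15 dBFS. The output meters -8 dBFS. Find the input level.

Stripping the +6 dB make-up gives -14 dBFS at the gain stage.
That's 1 dB above the -15 dBFS threshold.
Before 10:1 compression the overshoot was 1 × 10 = 10 dB, so input = -15 + 10 = -5 dBFS.

-5 dBFS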